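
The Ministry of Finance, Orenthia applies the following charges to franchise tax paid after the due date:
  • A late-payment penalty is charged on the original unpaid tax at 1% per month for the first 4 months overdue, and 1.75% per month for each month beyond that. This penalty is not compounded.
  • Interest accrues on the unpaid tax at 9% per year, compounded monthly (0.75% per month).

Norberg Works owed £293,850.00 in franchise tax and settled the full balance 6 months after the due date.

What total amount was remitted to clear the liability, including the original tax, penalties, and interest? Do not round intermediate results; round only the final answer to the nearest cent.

£329,362.43

Penalty, months 1–4: 4 × 1% × £293,850.00 = £11,754.00
Penalty, months 5–6: 2 × 1.75% × £293,850.00 = £10,284.75
Interest: £293,850.00 × ((1 + 0.0075)^6 − 1) = £293,850.00 × 0.0458522… = £13,473.6793…
Total = £293,850.00 + £22,038.7500 + £13,473.6793… = £329,362.43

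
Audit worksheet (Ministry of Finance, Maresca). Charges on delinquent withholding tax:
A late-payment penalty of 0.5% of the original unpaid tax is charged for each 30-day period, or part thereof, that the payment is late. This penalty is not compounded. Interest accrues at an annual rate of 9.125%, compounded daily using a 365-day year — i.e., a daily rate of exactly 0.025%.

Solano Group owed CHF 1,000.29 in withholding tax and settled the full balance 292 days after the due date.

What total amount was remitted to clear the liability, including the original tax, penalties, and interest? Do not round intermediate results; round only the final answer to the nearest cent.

CHF 1,126.05

Penalty periods: ⌈292/30⌉ = 10; penalty = 10 × 0.5% × CHF 1,000.29 = CHF 50.01…
Interest: CHF 1,000.29 × ((1 + 0.00025)^292 − 1) = CHF 1,000.29 × 0.07572072… = CHF 75.7427…
Total = CHF 1,000.29 + CHF 50.0145 + CHF 75.7427… = CHF 1,126.05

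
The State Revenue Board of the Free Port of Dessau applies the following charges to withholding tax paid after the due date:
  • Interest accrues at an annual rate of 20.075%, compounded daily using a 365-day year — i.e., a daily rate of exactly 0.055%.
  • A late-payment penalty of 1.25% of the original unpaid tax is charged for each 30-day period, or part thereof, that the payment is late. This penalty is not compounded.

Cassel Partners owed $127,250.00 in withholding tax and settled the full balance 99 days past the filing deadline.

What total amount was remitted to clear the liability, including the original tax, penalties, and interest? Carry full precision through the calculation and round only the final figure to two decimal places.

$140,731.36

Penalty periods: ⌈99/30⌉ = 4; penalty = 4 × 1.25% × $127,250.00 = $6,362.50
Interest: $127,250.00 × ((1 + 0.00055)^99 − 1) = $127,250.00 × 0.05594387… = $7,118.8576…
Total = $127,250.00 + $6,362.5000 + $7,118.8576… = $140,731.36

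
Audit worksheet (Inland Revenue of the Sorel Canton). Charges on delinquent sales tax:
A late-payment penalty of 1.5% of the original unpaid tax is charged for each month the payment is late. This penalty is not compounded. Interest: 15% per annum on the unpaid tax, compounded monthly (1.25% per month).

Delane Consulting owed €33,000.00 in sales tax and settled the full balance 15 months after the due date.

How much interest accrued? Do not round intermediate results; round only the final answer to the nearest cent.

Interest: €33,000.00 × ((1 + 0.0125)^15 − 1) = €33,000.00 × 0.2048292… = €6,759.3630…

€6,759.36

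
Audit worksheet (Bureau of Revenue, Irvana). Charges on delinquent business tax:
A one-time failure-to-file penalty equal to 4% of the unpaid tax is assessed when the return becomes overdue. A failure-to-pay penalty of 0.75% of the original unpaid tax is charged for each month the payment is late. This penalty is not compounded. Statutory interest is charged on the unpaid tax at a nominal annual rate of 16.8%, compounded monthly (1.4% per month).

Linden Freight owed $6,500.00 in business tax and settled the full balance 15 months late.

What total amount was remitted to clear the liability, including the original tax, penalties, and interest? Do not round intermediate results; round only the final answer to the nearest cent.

Failure-to-file penalty: 4% × $6,500.00 = $260.00
Failure-to-pay penalty: 15 × 0.75% × $6,500.00 = $731.25
Interest: $6,500.00 × ((1 + 0.014)^15 − 1) = $6,500.00 × 0.2318826… = $1,507.2370…
Total = $6,500.00 + $991.2500 + $1,507.2370… = $8,998.49

$8,998.49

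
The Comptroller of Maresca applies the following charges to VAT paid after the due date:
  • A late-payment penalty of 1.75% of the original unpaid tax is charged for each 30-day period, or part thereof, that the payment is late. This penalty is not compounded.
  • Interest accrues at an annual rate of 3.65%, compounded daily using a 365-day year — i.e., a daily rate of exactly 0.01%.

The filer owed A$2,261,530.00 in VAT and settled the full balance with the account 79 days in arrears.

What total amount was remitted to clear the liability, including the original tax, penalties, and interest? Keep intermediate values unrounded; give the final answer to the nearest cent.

A$2,398,196.27

Penalty periods: ⌈79/30⌉ = 3; penalty = 3 × 1.75% × A$2,261,530.00 = A$118,730.33…
Interest: A$2,261,530.00 × ((1 + 0.0001)^79 − 1) = A$2,261,530.00 × 0.00793089… = A$17,935.9439…
Total = A$2,261,530.00 + A$118,730.3250 + A$17,935.9439… = A$2,398,196.27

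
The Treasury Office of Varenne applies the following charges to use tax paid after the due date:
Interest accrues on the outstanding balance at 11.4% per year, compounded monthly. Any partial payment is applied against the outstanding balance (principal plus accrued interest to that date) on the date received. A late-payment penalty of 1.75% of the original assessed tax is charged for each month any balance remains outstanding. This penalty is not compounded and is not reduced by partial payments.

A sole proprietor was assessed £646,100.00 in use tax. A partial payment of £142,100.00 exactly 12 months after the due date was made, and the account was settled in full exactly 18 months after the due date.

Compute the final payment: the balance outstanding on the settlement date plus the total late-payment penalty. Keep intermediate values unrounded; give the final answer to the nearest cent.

Monthly rate = 11.4% ÷ 12 = 0.95%
Balance at month 12: £646,100.0000 × (1 + 0.0095)^12 = £723,728.4086…
After £142,100.00 payment: £723,728.4086… − £142,100.00 = £581,628.4086…
Balance at month 18: £581,628.4086… × (1 + 0.0095)^6 = £615,578.6522…
Penalty: 18 × 1.75% × £646,100.00 = £203,521.50
Final settlement = outstanding balance + penalty = £615,578.6522… + £203,521.50 = £819,100.15

£819,100.15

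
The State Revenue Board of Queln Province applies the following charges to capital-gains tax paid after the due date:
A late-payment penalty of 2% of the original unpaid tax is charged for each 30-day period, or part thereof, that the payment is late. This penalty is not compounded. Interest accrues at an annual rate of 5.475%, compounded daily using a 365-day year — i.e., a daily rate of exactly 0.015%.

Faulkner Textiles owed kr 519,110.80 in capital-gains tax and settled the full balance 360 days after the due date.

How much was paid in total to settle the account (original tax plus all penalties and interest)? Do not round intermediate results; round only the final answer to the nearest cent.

kr 672,497.83

Penalty periods: ⌈360/30⌉ = 12; penalty = 12 × 2% × kr 519,110.80 = kr 124,586.59…
Interest: kr 519,110.80 × ((1 + 0.00015)^360 − 1) = kr 519,110.80 × 0.05548033… = kr 28,800.4374…
Total = kr 519,110.80 + kr 124,586.5920 + kr 28,800.4374… = kr 672,497.83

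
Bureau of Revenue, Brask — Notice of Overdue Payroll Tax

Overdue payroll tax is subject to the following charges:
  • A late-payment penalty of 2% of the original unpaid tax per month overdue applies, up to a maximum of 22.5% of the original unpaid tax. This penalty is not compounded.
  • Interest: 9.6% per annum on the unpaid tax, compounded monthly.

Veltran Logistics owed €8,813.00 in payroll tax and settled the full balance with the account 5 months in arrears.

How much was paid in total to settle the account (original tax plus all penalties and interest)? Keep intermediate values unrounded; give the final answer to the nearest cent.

€10,052.51

Penalty: 5 × 2% × €8,813.00 = €881.30 (below the 22.5% cap of €1,982.93…)
Interest (9.6%/yr ÷ 12 = 0.8%/month): €8,813.00 × ((1 + 0.008)^5 − 1) = €358.2056…
Total = €8,813.00 + €881.3000 + €358.2056… = €10,052.51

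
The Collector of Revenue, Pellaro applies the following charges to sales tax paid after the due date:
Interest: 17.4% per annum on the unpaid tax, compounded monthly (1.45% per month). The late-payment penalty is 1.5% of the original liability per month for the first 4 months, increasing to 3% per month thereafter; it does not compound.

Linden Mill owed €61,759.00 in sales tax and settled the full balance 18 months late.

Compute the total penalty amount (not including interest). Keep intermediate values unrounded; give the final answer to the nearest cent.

€29,644.32

Penalty, months 1–4: 4 × 1.5% × €61,759.00 = €3,705.54
Penalty, months 5–18: 14 × 3% × €61,759.00 = €25,938.78
Total penalty = €3,705.54 + €25,938.78 = €29,644.32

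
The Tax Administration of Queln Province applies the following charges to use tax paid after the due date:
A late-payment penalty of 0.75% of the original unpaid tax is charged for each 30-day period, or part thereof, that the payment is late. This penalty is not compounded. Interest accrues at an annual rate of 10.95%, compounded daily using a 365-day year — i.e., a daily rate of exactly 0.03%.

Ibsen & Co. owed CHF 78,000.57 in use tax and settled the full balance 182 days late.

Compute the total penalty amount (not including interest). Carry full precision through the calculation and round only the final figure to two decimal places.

CHF 4,095.03

Penalty periods: ⌈182/30⌉ = 7; penalty = 7 × 0.75% × CHF 78,000.57 = CHF 4,095.03…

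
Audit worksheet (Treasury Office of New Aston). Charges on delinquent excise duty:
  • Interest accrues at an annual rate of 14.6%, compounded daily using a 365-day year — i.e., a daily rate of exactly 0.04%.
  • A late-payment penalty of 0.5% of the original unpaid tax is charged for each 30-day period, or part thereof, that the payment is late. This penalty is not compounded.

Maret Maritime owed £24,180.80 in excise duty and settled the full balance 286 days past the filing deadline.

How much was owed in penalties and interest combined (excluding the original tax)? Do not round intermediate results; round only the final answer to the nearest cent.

£4,139.15

Penalty periods: ⌈286/30⌉ = 10; penalty = 10 × 0.5% × £24,180.80 = £1,209.04
Interest: £24,180.80 × ((1 + 0.0004)^286 − 1) = £24,180.80 × 0.12117487… = £2,930.1053…
Penalties + interest = £1,209.0400 + £2,930.1053… = £4,139.15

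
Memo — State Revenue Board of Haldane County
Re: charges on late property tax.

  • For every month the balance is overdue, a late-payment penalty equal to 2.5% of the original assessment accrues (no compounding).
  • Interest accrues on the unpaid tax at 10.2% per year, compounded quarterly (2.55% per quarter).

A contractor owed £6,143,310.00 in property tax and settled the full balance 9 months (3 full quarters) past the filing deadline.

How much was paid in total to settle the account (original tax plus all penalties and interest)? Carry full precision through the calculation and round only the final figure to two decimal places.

£8,007,603.89

Late-payment penalty: 9 × 2.5% × £6,143,310.00 = £1,382,244.75
Interest: £6,143,310.00 × ((1 + 0.0255)^3 − 1) = £6,143,310.00 × 0.0784673… = £482,049.1415…
Total = £6,143,310.00 + £1,382,244.7500 + £482,049.1415… = £8,007,603.89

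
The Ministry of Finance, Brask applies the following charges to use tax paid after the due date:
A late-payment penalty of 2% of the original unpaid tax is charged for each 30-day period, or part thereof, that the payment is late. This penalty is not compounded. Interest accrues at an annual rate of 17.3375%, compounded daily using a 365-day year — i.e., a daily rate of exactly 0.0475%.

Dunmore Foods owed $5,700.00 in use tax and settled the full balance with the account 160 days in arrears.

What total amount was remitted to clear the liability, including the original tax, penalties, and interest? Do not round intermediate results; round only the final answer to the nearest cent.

$6,833.98

Penalty periods: ⌈160/30⌉ = 6; penalty = 6 × 2% × $5,700.00 = $684.00
Interest: $5,700.00 × ((1 + 0.000475)^160 − 1) = $5,700.00 × 0.07894311… = $449.9757…
Total = $5,700.00 + $684.0000 + $449.9757… = $6,833.98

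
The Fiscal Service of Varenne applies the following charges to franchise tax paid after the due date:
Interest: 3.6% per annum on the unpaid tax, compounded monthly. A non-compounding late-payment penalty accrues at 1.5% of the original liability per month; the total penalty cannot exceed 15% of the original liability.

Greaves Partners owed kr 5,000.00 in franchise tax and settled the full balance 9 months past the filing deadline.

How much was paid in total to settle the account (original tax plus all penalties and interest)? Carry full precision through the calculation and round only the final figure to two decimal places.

Penalty: 9 × 1.5% × kr 5,000.00 = kr 675.00 (below the 15% cap of kr 750.00)
Interest (3.6%/yr ÷ 12 = 0.3%/month): kr 5,000.00 × ((1 + 0.003)^9 − 1) = kr 136.6314…
Total = kr 5,000.00 + kr 675.0000 + kr 136.6314… = kr 5,811.63

kr 5,811.63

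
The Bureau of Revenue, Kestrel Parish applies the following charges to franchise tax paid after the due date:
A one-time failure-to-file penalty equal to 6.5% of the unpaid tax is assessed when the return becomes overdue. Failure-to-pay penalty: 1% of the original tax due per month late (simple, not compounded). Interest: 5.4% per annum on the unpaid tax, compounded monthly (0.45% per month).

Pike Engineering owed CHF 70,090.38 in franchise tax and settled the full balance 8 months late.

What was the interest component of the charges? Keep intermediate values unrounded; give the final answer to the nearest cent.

CHF 2,563.35

Interest: CHF 70,090.38 × ((1 + 0.0045)^8 − 1) = CHF 70,090.38 × 0.0365721… = CHF 2,563.3546…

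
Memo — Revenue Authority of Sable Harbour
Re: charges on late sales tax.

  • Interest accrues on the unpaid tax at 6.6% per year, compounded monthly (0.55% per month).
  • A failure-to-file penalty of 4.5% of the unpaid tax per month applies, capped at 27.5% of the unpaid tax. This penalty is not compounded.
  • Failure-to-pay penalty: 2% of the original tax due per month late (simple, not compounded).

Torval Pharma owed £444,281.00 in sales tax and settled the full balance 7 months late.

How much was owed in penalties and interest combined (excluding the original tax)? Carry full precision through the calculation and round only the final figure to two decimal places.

Failure-to-file: 7 × 4.5% × £444,281.00 = £139,948.52…, capped at 27.5% × £444,281.00 = £122,177.28…
Failure-to-pay penalty: 7 × 2% × £444,281.00 = £62,199.34
Interest: £444,281.00 × ((1 + 0.0055)^7 − 1) = £444,281.00 × 0.0391411… = £17,389.6494…
Penalties + interest = £184,376.6150 + £17,389.6494… = £201,766.26

£201,766.26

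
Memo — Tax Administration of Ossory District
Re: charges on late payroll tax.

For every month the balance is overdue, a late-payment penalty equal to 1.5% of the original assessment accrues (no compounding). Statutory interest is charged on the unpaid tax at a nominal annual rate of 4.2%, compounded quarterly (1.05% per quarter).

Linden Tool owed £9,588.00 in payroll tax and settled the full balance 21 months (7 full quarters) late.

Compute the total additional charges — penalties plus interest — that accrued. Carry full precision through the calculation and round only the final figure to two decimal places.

Late-payment penalty: 21 × 1.5% × £9,588.00 = £3,020.22
Interest: £9,588.00 × ((1 + 0.0105)^7 − 1) = £9,588.00 × 0.0758562… = £727.3092…
Penalties + interest = £3,020.2200 + £727.3092… = £3,747.53

£3,747.53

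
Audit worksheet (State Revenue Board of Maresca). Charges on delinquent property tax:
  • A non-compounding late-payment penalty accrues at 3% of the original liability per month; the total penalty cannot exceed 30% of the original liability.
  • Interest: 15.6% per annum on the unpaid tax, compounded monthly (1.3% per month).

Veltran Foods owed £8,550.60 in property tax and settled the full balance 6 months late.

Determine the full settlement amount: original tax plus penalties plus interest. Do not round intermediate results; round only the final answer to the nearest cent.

Penalty: 6 × 3% × £8,550.60 = £1,539.11… (below the 30% cap of £2,565.18)
Interest: £8,550.60 × ((1 + 0.013)^6 − 1) = £8,550.60 × 0.0805794… = £689.0020…
Total = £8,550.60 + £1,539.1080 + £689.0020… = £10,778.71

£10,778.71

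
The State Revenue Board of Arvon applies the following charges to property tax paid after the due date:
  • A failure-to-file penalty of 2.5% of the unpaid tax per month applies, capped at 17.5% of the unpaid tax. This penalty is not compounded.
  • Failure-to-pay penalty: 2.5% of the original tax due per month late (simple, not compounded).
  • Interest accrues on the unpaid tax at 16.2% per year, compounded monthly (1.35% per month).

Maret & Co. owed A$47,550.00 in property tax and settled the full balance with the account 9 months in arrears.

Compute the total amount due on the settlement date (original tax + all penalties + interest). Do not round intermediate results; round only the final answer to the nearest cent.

A$72,669.33

Failure-to-file: 9 × 2.5% × A$47,550.00 = A$10,698.75, capped at 17.5% × A$47,550.00 = A$8,321.25
Failure-to-pay penalty = 2.5% × A$47,550.00 × 9 mo = A$10,698.75
Interest: A$47,550.00 × ((1 + 0.0135)^9 − 1) = A$47,550.00 × 0.1282719… = A$6,099.3295…
Total = A$47,550.00 + A$19,020.0000 + A$6,099.3295… = A$72,669.33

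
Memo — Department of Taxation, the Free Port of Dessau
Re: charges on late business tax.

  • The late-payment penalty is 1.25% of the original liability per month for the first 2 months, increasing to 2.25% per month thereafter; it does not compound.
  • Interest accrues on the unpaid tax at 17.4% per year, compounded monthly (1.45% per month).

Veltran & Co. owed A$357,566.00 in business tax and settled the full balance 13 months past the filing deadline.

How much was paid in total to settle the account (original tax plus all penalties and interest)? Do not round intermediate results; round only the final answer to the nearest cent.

Penalty, months 1–2: 2 × 1.25% × A$357,566.00 = A$8,939.15
Penalty, months 3–13: 11 × 2.25% × A$357,566.00 = A$88,497.59…
Interest: A$357,566.00 × ((1 + 0.0145)^13 − 1) = A$357,566.00 × 0.2058039… = A$73,588.4610…
Total = A$357,566.00 + A$97,436.7350 + A$73,588.4610… = A$528,591.20

A$528,591.20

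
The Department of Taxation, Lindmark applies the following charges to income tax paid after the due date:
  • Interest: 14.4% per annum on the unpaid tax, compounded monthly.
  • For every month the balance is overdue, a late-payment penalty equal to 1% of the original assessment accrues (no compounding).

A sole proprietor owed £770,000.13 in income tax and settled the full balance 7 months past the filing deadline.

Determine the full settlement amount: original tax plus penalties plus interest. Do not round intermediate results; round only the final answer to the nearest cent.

Late-payment penalty: 7 × 1% × £770,000.13 = £53,900.01…
Interest (14.4%/yr ÷ 12 = 1.2%/month): £770,000.13 × ((1 + 0.012)^7 − 1) = £67,055.6238…
Total = £770,000.13 + £53,900.0091 + £67,055.6238… = £890,955.76

£890,955.76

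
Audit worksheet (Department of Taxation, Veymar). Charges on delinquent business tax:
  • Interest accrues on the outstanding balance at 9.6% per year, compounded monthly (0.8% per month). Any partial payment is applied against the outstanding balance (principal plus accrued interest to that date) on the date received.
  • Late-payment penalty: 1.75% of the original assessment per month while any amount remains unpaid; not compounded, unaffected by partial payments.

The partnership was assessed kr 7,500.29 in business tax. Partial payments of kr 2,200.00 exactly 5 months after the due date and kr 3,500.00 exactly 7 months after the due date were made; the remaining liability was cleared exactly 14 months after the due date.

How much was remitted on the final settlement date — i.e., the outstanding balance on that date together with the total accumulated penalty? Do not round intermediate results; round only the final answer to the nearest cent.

kr 4,158.67

Balance at month 5: kr 7,500.2900 × (1 + 0.008)^5 = kr 7,805.1403…
After kr 2,200.00 payment: kr 7,805.1403… − kr 2,200.00 = kr 5,605.1403…
Balance at month 7: kr 5,605.1403… × (1 + 0.008)^2 = kr 5,695.1813…
After kr 3,500.00 payment: kr 5,695.1813… − kr 3,500.00 = kr 2,195.1813…
Balance at month 14: kr 2,195.1813… × (1 + 0.008)^7 = kr 2,321.1014…
Penalty: 14 × 1.75% × kr 7,500.29 = kr 1,837.57…
Final settlement = outstanding balance + penalty = kr 2,321.1014… + kr 1,837.57… = kr 4,158.67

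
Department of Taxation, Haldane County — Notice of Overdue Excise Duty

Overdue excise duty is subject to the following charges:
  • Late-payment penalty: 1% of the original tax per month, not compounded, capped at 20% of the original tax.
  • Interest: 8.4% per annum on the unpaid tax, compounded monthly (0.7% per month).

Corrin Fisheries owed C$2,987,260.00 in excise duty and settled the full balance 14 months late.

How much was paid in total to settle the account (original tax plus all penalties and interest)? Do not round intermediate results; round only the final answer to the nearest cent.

C$3,711,928.32

Penalty: 14 × 1% × C$2,987,260.00 = C$418,216.40 (below the 20% cap of C$597,452.00)
Interest: C$2,987,260.00 × ((1 + 0.007)^14 − 1) = C$2,987,260.00 × 0.1025863… = C$306,451.9189…
Total = C$2,987,260.00 + C$418,216.4000 + C$306,451.9189… = C$3,711,928.32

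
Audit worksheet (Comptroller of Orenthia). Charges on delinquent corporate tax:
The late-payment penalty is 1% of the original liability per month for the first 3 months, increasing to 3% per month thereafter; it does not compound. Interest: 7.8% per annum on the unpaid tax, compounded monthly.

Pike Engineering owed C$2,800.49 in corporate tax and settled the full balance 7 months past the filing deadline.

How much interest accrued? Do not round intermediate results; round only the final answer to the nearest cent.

C$129.93

Interest (7.8%/yr ÷ 12 = 0.65%/month): C$2,800.49 × ((1 + 0.0065)^7 − 1) = C$129.9341…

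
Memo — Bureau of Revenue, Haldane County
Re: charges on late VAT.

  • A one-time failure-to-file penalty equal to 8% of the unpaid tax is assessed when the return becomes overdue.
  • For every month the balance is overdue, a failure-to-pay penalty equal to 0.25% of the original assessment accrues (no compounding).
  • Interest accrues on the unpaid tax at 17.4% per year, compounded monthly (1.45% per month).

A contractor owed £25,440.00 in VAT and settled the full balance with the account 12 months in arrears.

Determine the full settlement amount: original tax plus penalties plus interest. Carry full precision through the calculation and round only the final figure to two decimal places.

Failure-to-file penalty: 8% × £25,440.00 = £2,035.20
Failure-to-pay penalty = 0.25% × £25,440.00 × 12 mo = £763.20
Interest: £25,440.00 × ((1 + 0.0145)^12 − 1) = £25,440.00 × 0.1885696… = £4,797.2105…
Total = £25,440.00 + £2,798.4000 + £4,797.2105… = £33,035.61

£33,035.61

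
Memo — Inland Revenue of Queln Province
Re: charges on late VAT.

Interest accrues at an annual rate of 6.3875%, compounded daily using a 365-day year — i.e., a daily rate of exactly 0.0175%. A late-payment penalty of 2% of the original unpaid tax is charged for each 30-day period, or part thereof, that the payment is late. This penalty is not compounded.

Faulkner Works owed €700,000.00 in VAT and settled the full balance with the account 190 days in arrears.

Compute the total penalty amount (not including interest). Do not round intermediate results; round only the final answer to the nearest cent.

€98,000.00

Penalty periods: ⌈190/30⌉ = 7; penalty = 7 × 2% × €700,000.00 = €98,000.00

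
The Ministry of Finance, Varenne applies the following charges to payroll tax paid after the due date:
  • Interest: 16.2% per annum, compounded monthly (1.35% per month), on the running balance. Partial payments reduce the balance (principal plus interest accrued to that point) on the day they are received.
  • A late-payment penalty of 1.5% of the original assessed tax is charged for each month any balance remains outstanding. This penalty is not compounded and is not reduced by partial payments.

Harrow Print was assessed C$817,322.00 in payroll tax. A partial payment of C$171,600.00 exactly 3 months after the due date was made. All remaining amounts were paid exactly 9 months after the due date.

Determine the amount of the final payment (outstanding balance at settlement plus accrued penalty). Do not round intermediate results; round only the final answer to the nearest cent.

Balance at month 3: C$817,322.0000 × (1 + 0.0135)^3 = C$850,872.4227…
After C$171,600.00 payment: C$850,872.4227… − C$171,600.00 = C$679,272.4227…
Balance at month 9: C$679,272.4227… × (1 + 0.0135)^6 = C$736,184.2155…
Penalty: 9 × 1.5% × C$817,322.00 = C$110,338.47
Final settlement = outstanding balance + penalty = C$736,184.2155… + C$110,338.47 = C$846,522.69

C$846,522.69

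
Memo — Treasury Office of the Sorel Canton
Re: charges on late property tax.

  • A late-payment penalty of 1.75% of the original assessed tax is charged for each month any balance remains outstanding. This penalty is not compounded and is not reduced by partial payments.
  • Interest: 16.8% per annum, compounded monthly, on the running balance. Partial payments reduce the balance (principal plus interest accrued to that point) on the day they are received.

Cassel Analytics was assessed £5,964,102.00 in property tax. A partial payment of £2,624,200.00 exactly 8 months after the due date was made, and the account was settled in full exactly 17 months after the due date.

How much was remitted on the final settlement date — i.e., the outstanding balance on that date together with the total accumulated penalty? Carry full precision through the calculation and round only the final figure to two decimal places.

Monthly rate = 16.8% ÷ 12 = 1.4%
Balance at month 8: £5,964,102.0000 × (1 + 0.014)^8 = £6,665,745.1026…
After £2,624,200.00 payment: £6,665,745.1026… − £2,624,200.00 = £4,041,545.1026…
Balance at month 17: £4,041,545.1026… × (1 + 0.014)^9 = £4,580,248.3270…
Penalty: 17 × 1.75% × £5,964,102.00 = £1,774,320.35…
Final settlement = outstanding balance + penalty = £4,580,248.3270… + £1,774,320.35… = £6,354,568.67

£6,354,568.67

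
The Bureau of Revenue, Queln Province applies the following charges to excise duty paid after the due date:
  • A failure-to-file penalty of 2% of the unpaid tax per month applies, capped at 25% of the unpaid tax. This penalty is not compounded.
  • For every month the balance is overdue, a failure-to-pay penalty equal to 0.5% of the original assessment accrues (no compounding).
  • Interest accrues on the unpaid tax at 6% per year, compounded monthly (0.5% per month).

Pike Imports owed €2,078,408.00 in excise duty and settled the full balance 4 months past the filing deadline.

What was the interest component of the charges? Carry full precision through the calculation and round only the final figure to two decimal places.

Interest: €2,078,408.00 × ((1 + 0.005)^4 − 1) = €2,078,408.00 × 0.0201505… = €41,880.9617…

€41,880.96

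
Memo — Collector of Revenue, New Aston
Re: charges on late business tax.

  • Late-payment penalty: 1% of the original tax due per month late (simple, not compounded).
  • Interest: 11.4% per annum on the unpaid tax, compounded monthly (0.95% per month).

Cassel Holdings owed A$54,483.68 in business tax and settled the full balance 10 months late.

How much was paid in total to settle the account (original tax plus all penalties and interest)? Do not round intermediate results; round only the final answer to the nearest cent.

Late-payment penalty: 10 × 1% × A$54,483.68 = A$5,448.37…
Interest: A$54,483.68 × ((1 + 0.0095)^10 − 1) = A$54,483.68 × 0.0991659… = A$5,402.9213…
Total = A$54,483.68 + A$5,448.3680 + A$5,402.9213… = A$65,334.97

A$65,334.97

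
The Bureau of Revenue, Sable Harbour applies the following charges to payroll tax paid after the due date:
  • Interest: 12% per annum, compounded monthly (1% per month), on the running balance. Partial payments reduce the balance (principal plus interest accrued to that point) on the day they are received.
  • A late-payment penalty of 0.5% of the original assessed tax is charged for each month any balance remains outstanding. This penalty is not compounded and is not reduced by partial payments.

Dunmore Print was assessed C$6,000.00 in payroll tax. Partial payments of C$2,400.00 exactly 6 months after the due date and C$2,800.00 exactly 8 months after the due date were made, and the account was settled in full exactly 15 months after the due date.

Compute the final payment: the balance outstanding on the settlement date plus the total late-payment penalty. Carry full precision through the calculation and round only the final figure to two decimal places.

C$1,788.99

Balance at month 6: C$6,000.0000 × (1 + 0.01)^6 = C$6,369.1209…
After C$2,400.00 payment: C$6,369.1209… − C$2,400.00 = C$3,969.1209…
Balance at month 8: C$3,969.1209… × (1 + 0.01)^2 = C$4,048.9002…
After C$2,800.00 payment: C$4,048.9002… − C$2,800.00 = C$1,248.9002…
Balance at month 15: C$1,248.9002… × (1 + 0.01)^7 = C$1,338.9901…
Penalty: 15 × 0.5% × C$6,000.00 = C$450.00
Final settlement = outstanding balance + penalty = C$1,338.9901… + C$450.00 = C$1,788.99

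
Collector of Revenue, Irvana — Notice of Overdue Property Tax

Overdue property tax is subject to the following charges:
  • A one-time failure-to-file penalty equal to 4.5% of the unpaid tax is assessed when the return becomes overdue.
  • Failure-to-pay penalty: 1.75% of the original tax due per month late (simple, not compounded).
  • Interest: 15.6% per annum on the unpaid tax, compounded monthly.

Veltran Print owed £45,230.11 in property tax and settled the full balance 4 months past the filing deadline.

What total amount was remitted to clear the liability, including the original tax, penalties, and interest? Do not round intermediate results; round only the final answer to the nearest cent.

Failure-to-file penalty: 4.5% × £45,230.11 = £2,035.35…
Failure-to-pay penalty: 4 × 1.75% × £45,230.11 = £3,166.11…
Interest (15.6%/yr ÷ 12 = 1.3%/month): £45,230.11 × ((1 + 0.013)^4 − 1) = £2,398.2278…
Total = £45,230.11 + £5,201.4627… + £2,398.2278… = £52,829.80

£52,829.80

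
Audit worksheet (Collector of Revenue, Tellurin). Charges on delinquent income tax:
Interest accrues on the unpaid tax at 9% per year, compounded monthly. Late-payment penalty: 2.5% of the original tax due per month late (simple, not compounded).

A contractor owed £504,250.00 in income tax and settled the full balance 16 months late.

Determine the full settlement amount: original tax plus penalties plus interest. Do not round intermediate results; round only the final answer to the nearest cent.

Late-payment penalty: 16 × 2.5% × £504,250.00 = £201,700.00
Interest (9%/yr ÷ 12 = 0.75%/month): £504,250.00 × ((1 + 0.0075)^16 − 1) = £64,035.7733…
Total = £504,250.00 + £201,700.0000 + £64,035.7733… = £769,985.77

£769,985.77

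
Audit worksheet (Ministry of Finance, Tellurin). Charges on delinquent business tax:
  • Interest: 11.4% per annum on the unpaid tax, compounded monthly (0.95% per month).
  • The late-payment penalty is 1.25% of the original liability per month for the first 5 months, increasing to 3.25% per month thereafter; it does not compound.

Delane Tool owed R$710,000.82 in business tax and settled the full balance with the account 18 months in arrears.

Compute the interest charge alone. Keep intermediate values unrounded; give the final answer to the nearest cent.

R$131,728.91

Interest: R$710,000.82 × ((1 + 0.0095)^18 − 1) = R$710,000.82 × 0.1855335… = R$131,728.9149…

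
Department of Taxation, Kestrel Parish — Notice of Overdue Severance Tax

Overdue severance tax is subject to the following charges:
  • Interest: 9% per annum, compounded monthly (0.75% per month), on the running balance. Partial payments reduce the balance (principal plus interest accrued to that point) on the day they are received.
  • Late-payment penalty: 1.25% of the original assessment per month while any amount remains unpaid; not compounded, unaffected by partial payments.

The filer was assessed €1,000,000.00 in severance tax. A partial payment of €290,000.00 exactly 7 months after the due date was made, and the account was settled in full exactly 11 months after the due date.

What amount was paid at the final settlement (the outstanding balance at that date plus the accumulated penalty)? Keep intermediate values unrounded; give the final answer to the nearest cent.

€924,366.05

Balance at month 7: €1,000,000.0000 × (1 + 0.0075)^7 = €1,053,696.1269…
After €290,000.00 payment: €1,053,696.1269… − €290,000.00 = €763,696.1269…
Balance at month 11: €763,696.1269… × (1 + 0.0075)^4 = €786,866.0493…
Penalty: 11 × 1.25% × €1,000,000.00 = €137,500.00
Final settlement = outstanding balance + penalty = €786,866.0493… + €137,500.00 = €924,366.05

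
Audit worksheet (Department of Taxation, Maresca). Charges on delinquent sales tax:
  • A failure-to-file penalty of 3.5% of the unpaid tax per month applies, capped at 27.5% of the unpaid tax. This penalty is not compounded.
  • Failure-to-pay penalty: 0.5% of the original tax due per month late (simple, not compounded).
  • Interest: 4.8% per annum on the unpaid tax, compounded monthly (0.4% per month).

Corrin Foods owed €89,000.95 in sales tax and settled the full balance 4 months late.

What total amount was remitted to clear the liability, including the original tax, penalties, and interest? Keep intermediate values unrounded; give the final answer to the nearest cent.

€104,673.68

Failure-to-file: 4 × 3.5% × €89,000.95 = €12,460.13… (under the 27.5% cap)
Failure-to-pay penalty = 0.5% × €89,000.95 × 4 mo = €1,780.02…
Interest: €89,000.95 × ((1 + 0.004)^4 − 1) = €89,000.95 × 0.0160963… = €1,432.5821…
Total = €89,000.95 + €14,240.1520 + €1,432.5821… = €104,673.68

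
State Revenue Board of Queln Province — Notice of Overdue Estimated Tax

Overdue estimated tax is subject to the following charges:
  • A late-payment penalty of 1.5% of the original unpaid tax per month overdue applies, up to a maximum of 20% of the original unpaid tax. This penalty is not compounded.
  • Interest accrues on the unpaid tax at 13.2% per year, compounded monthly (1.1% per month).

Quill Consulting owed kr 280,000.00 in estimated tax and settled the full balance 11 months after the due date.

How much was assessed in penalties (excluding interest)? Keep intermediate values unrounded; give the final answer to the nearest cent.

Penalty: 11 × 1.5% × kr 280,000.00 = kr 46,200.00 (below the 20% cap of kr 56,000.00)

kr 46,200.00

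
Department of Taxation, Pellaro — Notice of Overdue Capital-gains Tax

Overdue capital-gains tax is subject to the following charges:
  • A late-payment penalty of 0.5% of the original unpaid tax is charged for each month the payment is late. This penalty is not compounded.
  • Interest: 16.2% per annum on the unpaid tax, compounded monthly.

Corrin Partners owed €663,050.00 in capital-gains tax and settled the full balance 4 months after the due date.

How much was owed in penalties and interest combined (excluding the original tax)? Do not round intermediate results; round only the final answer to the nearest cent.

€49,797.29

Late-payment penalty: 4 × 0.5% × €663,050.00 = €13,261.00
Interest (16.2%/yr ÷ 12 = 1.35%/month): €663,050.00 × ((1 + 0.0135)^4 − 1) = €36,536.2926…
Penalties + interest = €13,261.0000 + €36,536.2926… = €49,797.29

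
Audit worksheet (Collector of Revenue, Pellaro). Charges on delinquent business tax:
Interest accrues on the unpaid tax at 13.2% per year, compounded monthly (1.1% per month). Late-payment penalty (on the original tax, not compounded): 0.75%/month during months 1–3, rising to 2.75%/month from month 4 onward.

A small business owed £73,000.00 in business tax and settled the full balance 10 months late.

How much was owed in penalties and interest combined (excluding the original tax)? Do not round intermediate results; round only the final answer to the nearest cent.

Penalty, months 1–3: 3 × 0.75% × £73,000.00 = £1,642.50
Penalty, months 4–10: 7 × 2.75% × £73,000.00 = £14,052.50
Interest: £73,000.00 × ((1 + 0.011)^10 − 1) = £73,000.00 × 0.1156078… = £8,439.3720…
Penalties + interest = £15,695.0000 + £8,439.3720… = £24,134.37

£24,134.37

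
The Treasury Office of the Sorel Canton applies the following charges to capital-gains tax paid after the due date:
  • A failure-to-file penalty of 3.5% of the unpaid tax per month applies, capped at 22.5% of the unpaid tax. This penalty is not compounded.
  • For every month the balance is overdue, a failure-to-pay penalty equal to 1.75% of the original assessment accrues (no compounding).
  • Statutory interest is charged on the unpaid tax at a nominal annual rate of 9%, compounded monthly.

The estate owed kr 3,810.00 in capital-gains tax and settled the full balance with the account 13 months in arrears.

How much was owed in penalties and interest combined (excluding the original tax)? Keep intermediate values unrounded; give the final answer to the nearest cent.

kr 2,112.68

Failure-to-file: 13 × 3.5% × kr 3,810.00 = kr 1,733.55, capped at 22.5% × kr 3,810.00 = kr 857.25
Failure-to-pay penalty: 13 × 1.75% × kr 3,810.00 = kr 866.78…
Interest (9%/yr ÷ 12 = 0.75%/month): kr 3,810.00 × ((1 + 0.0075)^13 − 1) = kr 388.6598…
Penalties + interest = kr 1,724.0250 + kr 388.6598… = kr 2,112.68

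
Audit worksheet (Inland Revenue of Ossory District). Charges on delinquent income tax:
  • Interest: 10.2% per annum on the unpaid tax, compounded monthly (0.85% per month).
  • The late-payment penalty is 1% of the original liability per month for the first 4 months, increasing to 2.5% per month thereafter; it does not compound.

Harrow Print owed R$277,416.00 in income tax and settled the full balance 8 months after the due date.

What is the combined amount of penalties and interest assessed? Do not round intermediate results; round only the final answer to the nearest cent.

Penalty, months 1–4: 4 × 1% × R$277,416.00 = R$11,096.64
Penalty, months 5–8: 4 × 2.5% × R$277,416.00 = R$27,741.60
Interest: R$277,416.00 × ((1 + 0.0085)^8 − 1) = R$277,416.00 × 0.0700578… = R$19,435.1432…
Penalties + interest = R$38,838.2400 + R$19,435.1432… = R$58,273.38

R$58,273.38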